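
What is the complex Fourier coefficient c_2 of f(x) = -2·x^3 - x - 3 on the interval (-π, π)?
Compute the real Fourier coefficients first: a_2 = 0, b_2 = -2 + 2·π^2.
Then c_2 = (a_2 − i·b_2)/2 = -i·π^2 + i.

Final answer: -i·π^2 + i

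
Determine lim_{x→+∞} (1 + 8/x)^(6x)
As x → +∞: write (1 + 8/x)^(6x) = ((1 + 8/x)^x)^6 → (e^8)^6 = e^48.
Limit = e^(48).

Final answer: e^(48)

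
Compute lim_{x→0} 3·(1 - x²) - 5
Direct substitution at x = 0 gives -2.

Final answer: -2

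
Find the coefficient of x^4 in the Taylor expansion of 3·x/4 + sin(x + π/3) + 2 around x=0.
Expand to order 4: 3·x/4 + sin(x + π/3) + 2 = √(3)·x^4/48 - x^3/12 - √(3)·x^2/4 + 5·x/4 + √(3)/2 + 2 + O(x^5).
The coefficient of x^4 is √(3)/48.

Final answer: √(3)/48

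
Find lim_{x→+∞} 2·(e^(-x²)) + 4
Evaluate the dominant behaviour as x → +∞; each term tends to a finite value or vanishes.
Limit = 4.

Final answer: 4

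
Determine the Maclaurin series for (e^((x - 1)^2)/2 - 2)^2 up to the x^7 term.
x^7·(-2 + e/2)^2·(-111·e^(2)/(10·(-2 + e/2)^2) - 407·e/(315·(-2 + e/2))) + x^6·(-2 + e/2)^2·(173·e/(90·(-2 + e/2)) + 1823·e^(2)/(180·(-2 + e/2)^2)) + x^5·(-2 + e/2)^2·(-49·e^(2)/(6·(-2 + e/2)^2) - 13·e/(5·(-2 + e/2))) + x^4·(-2 + e/2)^2·(19·e/(6·(-2 + e/2)) + 67·e^(2)/(12·(-2 + e/2)^2)) + x^3·(-2 + e/2)^2·(-3·e^(2)/(-2 + e/2)^2 - 10·e/(3·(-2 + e/2))) + x^2·(-2 + e/2)^2·(3·e/(-2 + e/2) + e^(2)/(-2 + e/2)^2) - 2·e·x·(-2 + e/2) + (-2 + e/2)^2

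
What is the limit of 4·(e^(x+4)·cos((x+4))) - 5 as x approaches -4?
Direct substitution at x = -4 gives -1.

Final answer: -1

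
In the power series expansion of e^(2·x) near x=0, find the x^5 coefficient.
Expand to order 5: e^(2·x) = 4·x^5/15 + 2·x^4/3 + 4·x^3/3 + 2·x^2 + 2·x + 1 + O(x^6).
The coefficient of x^5 is 4/15.

Final answer: 4/15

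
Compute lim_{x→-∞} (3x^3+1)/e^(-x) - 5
The quotient is an ∞/∞ indeterminate form as x → -∞.
Compare growth rates of the dominant terms (exponentials ≫ polynomials ≫ logarithms), or apply L'Hôpital's rule; the quotient → 0.
Adding the constant: 0 - 5 = -5. Limit = -5.

Final answer: -5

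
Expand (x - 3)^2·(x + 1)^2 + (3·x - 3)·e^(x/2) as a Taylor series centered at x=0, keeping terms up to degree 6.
11·x^6/15360 + 9·x^5/1280 + 135·x^4/128 - 59·x^3/16 - 7·x^2/8 + 27·x/2 + 6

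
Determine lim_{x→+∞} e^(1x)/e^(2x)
This is an ∞/∞ indeterminate form as x → +∞.
Rewrite e^(1x)/e^(2x) = e^((1−2)x) = e^(-x); the exponent coefficient is -1 < 0 so e^(-x) → 0.
Limit = 0.

Final answer: 0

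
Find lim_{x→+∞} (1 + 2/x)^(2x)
As x → +∞: write (1 + 2/x)^(2x) = ((1 + 2/x)^x)^2 → (e^2)^2 = e^4.
Limit = e^(4).

Final answer: e^(4)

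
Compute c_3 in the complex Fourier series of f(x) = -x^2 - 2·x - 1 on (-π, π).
Compute the real Fourier coefficients first: a_3 = 4/9, b_3 = -4/3.
Then c_3 = (a_3 − i·b_3)/2 = 2/9 + 2·i/3.

Final answer: 2/9 + 2·i/3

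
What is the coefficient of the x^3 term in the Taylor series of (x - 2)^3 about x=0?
Expand to order 3: (x - 2)^3 = x^3 - 6·x^2 + 12·x - 8 + O(x^4).
The coefficient of x^3 is 1.

Final answer: 1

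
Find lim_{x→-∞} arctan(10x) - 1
Evaluate the dominant behaviour as x → -∞; each term tends to a finite value or vanishes.
Limit = -π/2 - 1.

Final answer: -π/2 - 1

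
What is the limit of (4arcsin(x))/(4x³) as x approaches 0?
Both numerator and denominator → 0 as x → 0; this is a 0/0 indeterminate form.
Expand each to leading order near x = 0: numerator ~ 4·x, denominator ~ 4·x^3.
The limit of the ratio is ∞.

Final answer: ∞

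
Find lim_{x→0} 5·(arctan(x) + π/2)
Direct substitution at x = 0 gives 5·π/2.

Final answer: 5·π/2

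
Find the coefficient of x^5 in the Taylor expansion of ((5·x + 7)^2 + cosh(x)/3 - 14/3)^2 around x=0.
Expand to order 5: ((5·x + 7)^2 + cosh(x)/3 - 14/3)^2 = 35·x^5/18 + 68537·x^4/108 + 10570·x^3/3 + 64334·x^2/9 + 18760·x/3 + 17956/9 + O(x^6).
The coefficient of x^5 is 35/18.

Final answer: 35/18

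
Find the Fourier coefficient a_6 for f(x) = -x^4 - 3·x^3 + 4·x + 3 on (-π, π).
a_6 = (1/π) ∫_{-π}^{π} f(x)·cos(6x) dx.
Evaluate the integral (use parity and integration by parts as needed): a_6 = 1/27 - 2·π^2/9.

Final answer: 1/27 - 2·π^2/9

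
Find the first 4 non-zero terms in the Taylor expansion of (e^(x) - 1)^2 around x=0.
x^5/4 + 7·x^4/12 + x^3 + x^2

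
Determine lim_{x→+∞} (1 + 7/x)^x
As x → +∞: this is the defining limit (1 + 7/x)^x → e^7.
Limit = e^(7).

Final answer: e^(7)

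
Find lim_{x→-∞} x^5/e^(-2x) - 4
The quotient is an ∞/∞ indeterminate form as x → -∞.
Compare growth rates of the dominant terms (exponentials ≫ polynomials ≫ logarithms), or apply L'Hôpital's rule; the quotient → 0.
Adding the constant: 0 - 4 = -4. Limit = -4.

Final answer: -4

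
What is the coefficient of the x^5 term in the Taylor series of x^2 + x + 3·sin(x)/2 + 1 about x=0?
Expand to order 5: x^2 + x + 3·sin(x)/2 + 1 = x^5/80 - x^3/4 + x^2 + 5·x/2 + 1 + O(x^6).
The coefficient of x^5 is 1/80.

Final answer: 1/80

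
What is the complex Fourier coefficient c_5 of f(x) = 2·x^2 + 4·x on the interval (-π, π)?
Compute the real Fourier coefficients first: a_5 = -8/25, b_5 = 8/5.
Then c_5 = (a_5 − i·b_5)/2 = -4/25 - 4·i/5.

Final answer: -4/25 - 4·i/5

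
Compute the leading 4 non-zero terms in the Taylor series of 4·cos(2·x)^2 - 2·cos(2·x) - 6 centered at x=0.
-56·x^6/5 + 20·x^4 - 12·x^2 - 4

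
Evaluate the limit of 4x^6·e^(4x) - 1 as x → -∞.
The product is a 0·∞ indeterminate form at x → -∞.
Rewrite the product as 4x^6 / e^(-4x) (an ∞/∞ form) and apply L'Hôpital, or use the standard hierarchy e^(4|x|) ≫ |x^6| as x → -∞.
The indeterminate product → 0, so the limit = -1.

Final answer: -1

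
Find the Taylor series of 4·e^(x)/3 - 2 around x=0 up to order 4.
x^4/18 + 2·x^3/9 + 2·x^2/3 + 4·x/3 - 2/3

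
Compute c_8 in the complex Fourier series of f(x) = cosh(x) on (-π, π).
Compute the real Fourier coefficients first: a_8 = 2·sinh(π)/(65·π), b_8 = 0.
Then c_8 = (a_8 − i·b_8)/2 = sinh(π)/(65·π).

Final answer: sinh(π)/(65·π)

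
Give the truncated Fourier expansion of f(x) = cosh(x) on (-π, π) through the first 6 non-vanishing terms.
-cos(x)·sinh(π)/π + 2·cos(2·x)·sinh(π)/(5·π) - cos(3·x)·sinh(π)/(5·π) + 2·cos(4·x)·sinh(π)/(17·π) - cos(5·x)·sinh(π)/(13·π) + sinh(π)/π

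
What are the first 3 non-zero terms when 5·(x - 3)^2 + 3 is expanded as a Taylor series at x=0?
5·x^2 - 30·x + 48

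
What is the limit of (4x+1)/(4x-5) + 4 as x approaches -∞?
Evaluate the dominant behaviour as x → -∞; each term tends to a finite value or vanishes.
Limit = 5.

Final answer: 5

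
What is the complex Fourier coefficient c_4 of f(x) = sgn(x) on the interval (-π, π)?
Compute the real Fourier coefficients first: a_4 = 0, b_4 = 0.
Then c_4 = (a_4 − i·b_4)/2 = 0.

Final answer: 0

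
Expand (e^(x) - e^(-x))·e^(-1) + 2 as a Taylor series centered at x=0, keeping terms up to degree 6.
x^5·e^(-1)/60 + x^3·e^(-1)/3 + 2·x·e^(-1) + 2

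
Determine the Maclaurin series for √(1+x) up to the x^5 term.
7·x^5/256 - 5·x^4/128 + x^3/16 - x^2/8 + x/2 + 1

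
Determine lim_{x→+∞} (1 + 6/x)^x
As x → +∞: this is the defining limit (1 + 6/x)^x → e^6.
Limit = e^(6).

Final answer: e^(6)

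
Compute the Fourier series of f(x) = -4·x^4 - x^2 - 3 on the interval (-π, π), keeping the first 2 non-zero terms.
(-188 + 32·π^2)·cos(x) - 4·π^4/5 - π^2/3 - 3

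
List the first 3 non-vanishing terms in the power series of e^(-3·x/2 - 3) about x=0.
9·x^2·e^(-3)/8 - 3·x·e^(-3)/2 + e^(-3)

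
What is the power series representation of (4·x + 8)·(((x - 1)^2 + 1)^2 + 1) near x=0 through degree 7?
4·x^5 - 8·x^4 + 32·x^2 - 44·x + 40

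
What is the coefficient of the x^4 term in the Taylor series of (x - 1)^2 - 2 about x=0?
Expand to order 4: (x - 1)^2 - 2 = x^2 - 2·x - 1 + O(x^5).
The coefficient of x^4 is 0.

Final answer: 0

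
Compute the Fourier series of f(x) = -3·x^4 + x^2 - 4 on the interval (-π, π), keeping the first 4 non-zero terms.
(-148 + 24·π^2)·cos(x) + (10 - 6·π^2)·cos(2·x) + (-20/9 + 8·π^2/3)·cos(3·x) - 3·π^4/5 - 4 + π^2/3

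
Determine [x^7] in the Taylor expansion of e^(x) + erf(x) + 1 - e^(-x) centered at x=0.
Expand to order 7: e^(x) + erf(x) + 1 - e^(-x) = x^7·(1/2520 - 1/(21·√(π))) + x^5·(1/60 + 1/(5·√(π))) + x^3·(1/3 - 2/(3·√(π))) + x·(2/√(π) + 2) + 1 + O(x^8).
The coefficient of x^7 is 1/2520 - 1/(21·√(π)).

Final answer: 1/2520 - 1/(21·√(π))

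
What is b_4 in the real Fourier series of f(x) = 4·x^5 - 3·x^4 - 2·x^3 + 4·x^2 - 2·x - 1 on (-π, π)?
b_4 = (1/π) ∫_{-π}^{π} f(x)·sin(4x) dx.
Evaluate the integral (use parity and integration by parts as needed): b_4 = -2·π^4 - 5/16 + 7·π^2/2.

Final answer: -2·π^4 - 5/16 + 7·π^2/2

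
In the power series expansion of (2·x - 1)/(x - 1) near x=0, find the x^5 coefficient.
Expand to order 5: (2·x - 1)/(x - 1) = -x^5 - x^4 - x^3 - x^2 - x + 1 + O(x^6).
The coefficient of x^5 is -1.

Final answer: -1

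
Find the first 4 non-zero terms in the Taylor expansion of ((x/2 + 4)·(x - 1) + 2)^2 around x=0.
7·x^3/2 + 41·x^2/4 - 14·x + 4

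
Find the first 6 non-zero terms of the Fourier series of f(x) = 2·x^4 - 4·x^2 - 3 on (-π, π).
(112 - 16·π^2)·cos(x) + (-10 + 4·π^2)·cos(2·x) + (80/27 - 16·π^2/9)·cos(3·x) + (-11/8 + π^2)·cos(4·x) + (496/625 - 16·π^2/25)·cos(5·x) - 4·π^2/3 - 3 + 2·π^4/5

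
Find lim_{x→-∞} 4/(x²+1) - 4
Evaluate the dominant behaviour as x → -∞; each term tends to a finite value or vanishes.
Limit = -4.

Final answer: -4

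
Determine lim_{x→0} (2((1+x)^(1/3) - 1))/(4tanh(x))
Both numerator and denominator → 0 as x → 0; this is a 0/0 indeterminate form.
Expand each to leading order near x = 0: numerator ~ 2·x/3, denominator ~ 4·x.
The limit of the ratio is 1/6.

Final answer: 1/6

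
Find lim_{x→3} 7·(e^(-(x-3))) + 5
Direct substitution at x = 3 gives 12.

Final answer: 12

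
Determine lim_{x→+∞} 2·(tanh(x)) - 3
Evaluate the dominant behaviour as x → +∞; each term tends to a finite value or vanishes.
Limit = -1.

Final answer: -1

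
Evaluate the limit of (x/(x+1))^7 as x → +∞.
As x → +∞: x/(x+1) = 1/(1 + 1/x) → 1, and the 7th power of a limit-1 base also → 1.
Limit = 1.

Final answer: 1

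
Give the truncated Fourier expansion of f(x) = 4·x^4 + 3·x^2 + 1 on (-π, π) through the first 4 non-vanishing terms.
(180 - 32·π^2)·cos(x) + (-9 + 8·π^2)·cos(2·x) + (28/27 - 32·π^2/9)·cos(3·x) + 1 + π^2 + 4·π^4/5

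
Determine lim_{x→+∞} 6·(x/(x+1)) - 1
Evaluate the dominant behaviour as x → +∞; each term tends to a finite value or vanishes.
Limit = 5.

Final answer: 5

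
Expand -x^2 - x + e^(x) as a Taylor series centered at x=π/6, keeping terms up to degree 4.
-π/6 - π^2/36 + e^(π/6) + (-π/3 - 1 + e^(π/6))·(x - π/6) + (-1 + e^(π/6)/2)·(x - π/6)^2 + e^(π/6)·(x - π/6)^3/6 + e^(π/6)·(x - π/6)^4/24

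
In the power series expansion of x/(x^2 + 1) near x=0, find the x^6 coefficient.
Expand to order 6: x/(x^2 + 1) = x^5 - x^3 + x + O(x^7).
The coefficient of x^6 is 0.

Final answer: 0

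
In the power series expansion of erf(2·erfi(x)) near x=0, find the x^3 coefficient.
Expand to order 3: erf(2·erfi(x)) = x^3·(-128/(3·π^2) + 8/(3·π)) + 8·x/π + O(x^4).
The coefficient of x^3 is -128/(3·π^2) + 8/(3·π).

Final answer: -128/(3·π^2) + 8/(3·π)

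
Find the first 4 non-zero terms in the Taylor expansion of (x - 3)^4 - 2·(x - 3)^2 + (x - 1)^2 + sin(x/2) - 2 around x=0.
-577·x^3/48 + 53·x^2 - 195·x/2 + 62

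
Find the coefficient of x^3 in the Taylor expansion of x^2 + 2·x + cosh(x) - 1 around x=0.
Expand to order 3: x^2 + 2·x + cosh(x) - 1 = 3·x^2/2 + 2·x + O(x^4).
The coefficient of x^3 is 0.

Final answer: 0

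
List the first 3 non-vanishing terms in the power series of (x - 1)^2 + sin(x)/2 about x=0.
x^2 - 3·x/2 + 1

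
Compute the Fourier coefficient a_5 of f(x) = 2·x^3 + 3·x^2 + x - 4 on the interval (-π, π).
a_5 = (1/π) ∫_{-π}^{π} f(x)·cos(5x) dx.
Evaluate the integral (use parity and integration by parts as needed): a_5 = -12/25.

Final answer: -12/25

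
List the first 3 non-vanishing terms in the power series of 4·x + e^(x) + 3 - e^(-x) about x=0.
x^3/3 + 6·x + 3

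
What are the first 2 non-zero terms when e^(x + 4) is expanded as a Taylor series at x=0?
x·e^(4) + e^(4)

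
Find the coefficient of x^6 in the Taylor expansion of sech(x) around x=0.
Expand to order 6: sech(x) = -61·x^6/720 + 5·x^4/24 - x^2/2 + 1 + O(x^7).
The coefficient of x^6 is -61/720.

Final answer: -61/720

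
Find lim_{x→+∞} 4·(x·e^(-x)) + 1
Evaluate the dominant behaviour as x → +∞; each term tends to a finite value or vanishes.
Limit = 1.

Final answer: 1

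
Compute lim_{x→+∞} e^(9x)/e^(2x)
This is an ∞/∞ indeterminate form as x → +∞.
Rewrite e^(9x)/e^(2x) = e^((9−2)x) = e^(7x); the exponent coefficient is 7 > 0 so e^(7x) → ∞.
Limit = ∞.

Final answer: ∞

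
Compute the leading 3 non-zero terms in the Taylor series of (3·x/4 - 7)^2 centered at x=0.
9·x^2/16 - 21·x/2 + 49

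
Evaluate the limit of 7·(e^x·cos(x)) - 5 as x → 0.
Direct substitution at x = 0 gives 2.

Final answer: 2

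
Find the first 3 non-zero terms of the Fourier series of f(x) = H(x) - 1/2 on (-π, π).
2·sin(x)/π + 2·sin(3·x)/(3·π) + 2·sin(5·x)/(5·π)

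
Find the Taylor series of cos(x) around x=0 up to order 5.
x^4/24 - x^2/2 + 1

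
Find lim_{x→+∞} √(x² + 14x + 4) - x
This is an ∞ − ∞ indeterminate form.
Multiply and divide by the conjugate √(x²+14x + 4) + x; the x² terms cancel, leaving (14x + 4)/(√(x²+14x + 4)+x) → 14/2 = 7.
Limit = 7.

Final answer: 7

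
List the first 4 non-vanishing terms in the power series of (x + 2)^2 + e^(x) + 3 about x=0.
x^3/6 + 3·x^2/2 + 5·x + 8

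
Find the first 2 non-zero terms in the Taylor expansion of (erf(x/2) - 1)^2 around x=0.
-2·x/√(π) + 1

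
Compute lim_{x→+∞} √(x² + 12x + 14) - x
This is an ∞ − ∞ indeterminate form.
Multiply and divide by the conjugate √(x²+12x + 14) + x; the x² terms cancel, leaving (12x + 14)/(√(x²+12x + 14)+x) → 12/2 = 6.
Limit = 6.

Final answer: 6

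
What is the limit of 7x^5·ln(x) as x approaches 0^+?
This is a 0·∞ indeterminate form at x → 0⁺.
Rewrite the product as 7·ln(x) / x^(-5) and apply L'Hôpital, or use the standard hierarchy x^(-5) ≫ |ln x| as x → 0⁺.
The indeterminate product → 0, so the limit = 0.

Final answer: 0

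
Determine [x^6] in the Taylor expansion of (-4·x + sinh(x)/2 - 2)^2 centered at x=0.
Expand to order 6: (-4·x + sinh(x)/2 - 2)^2 = -x^6/45 - x^5/60 - 7·x^4/12 - x^3/3 + 49·x^2/4 + 14·x + 4 + O(x^7).
The coefficient of x^6 is -1/45.

Final answer: -1/45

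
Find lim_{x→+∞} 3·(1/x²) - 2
Evaluate the dominant behaviour as x → +∞; each term tends to a finite value or vanishes.
Limit = -2.

Final answer: -2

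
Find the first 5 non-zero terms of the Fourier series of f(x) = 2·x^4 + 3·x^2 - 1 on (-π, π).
(84 - 16·π^2)·cos(x) + (-3 + 4·π^2)·cos(2·x) + (-16·π^2/9 - 4/27)·cos(3·x) + (3/8 + π^2)·cos(4·x) - 1 + π^2 + 2·π^4/5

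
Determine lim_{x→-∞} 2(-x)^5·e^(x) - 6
The product is a 0·∞ indeterminate form at x → -∞.
Rewrite the product as 2(-x)^5 / e^(-x) (an ∞/∞ form) and apply L'Hôpital, or use the standard hierarchy e^(|x|) ≫ |(-x)^5| as x → -∞.
The indeterminate product → 0, so the limit = -6.

Final answer: -6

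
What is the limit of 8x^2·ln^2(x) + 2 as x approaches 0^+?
The product is a 0·∞ indeterminate form at x → 0⁺.
Rewrite the product as 8·ln^2(x) / x^(-2) and apply L'Hôpital, or use the standard hierarchy x^(-2) ≫ |ln x|^2 as x → 0⁺.
The indeterminate product → 0, so the limit = 2.

Final answer: 2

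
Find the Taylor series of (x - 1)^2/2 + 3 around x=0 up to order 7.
x^2/2 - x + 7/2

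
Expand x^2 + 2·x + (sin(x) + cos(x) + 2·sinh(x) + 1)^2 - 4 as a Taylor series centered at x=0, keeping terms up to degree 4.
17·x^4/12 - 7·x^3/3 + 8·x^2 + 14·x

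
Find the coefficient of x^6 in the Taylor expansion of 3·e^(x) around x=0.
Expand to order 6: 3·e^(x) = x^6/240 + x^5/40 + x^4/8 + x^3/2 + 3·x^2/2 + 3·x + 3 + O(x^7).
The coefficient of x^6 is 1/240.

Final answer: 1/240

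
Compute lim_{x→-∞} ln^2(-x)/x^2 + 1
The quotient is an ∞/∞ indeterminate form as x → -∞.
Compare growth rates of the dominant terms (exponentials ≫ polynomials ≫ logarithms), or apply L'Hôpital's rule; the quotient → 0.
Adding the constant: 0 + 1 = 1. Limit = 1.

Final answer: 1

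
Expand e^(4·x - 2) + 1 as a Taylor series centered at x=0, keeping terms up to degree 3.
32·x^3·e^(-2)/3 + 8·x^2·e^(-2) + 4·x·e^(-2) + e^(-2) + 1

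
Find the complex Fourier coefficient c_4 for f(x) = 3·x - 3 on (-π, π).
Compute the real Fourier coefficients first: a_4 = 0, b_4 = -3/2.
Then c_4 = (a_4 − i·b_4)/2 = 3·i/4.

Final answer: 3·i/4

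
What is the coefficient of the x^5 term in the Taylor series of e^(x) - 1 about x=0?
Expand to order 5: e^(x) - 1 = x^5/120 + x^4/24 + x^3/6 + x^2/2 + x + O(x^6).
The coefficient of x^5 is 1/120.

Final answer: 1/120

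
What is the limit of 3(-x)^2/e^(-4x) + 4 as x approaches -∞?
The quotient is an ∞/∞ indeterminate form as x → -∞.
Compare growth rates of the dominant terms (exponentials ≫ polynomials ≫ logarithms), or apply L'Hôpital's rule; the quotient → 0.
Adding the constant: 0 + 4 = 4. Limit = 4.

Final answer: 4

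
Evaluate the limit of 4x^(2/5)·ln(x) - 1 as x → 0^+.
The product is a 0·∞ indeterminate form at x → 0⁺.
Rewrite the product as 4·ln(x) / x^(-2/5) and apply L'Hôpital, or use the standard hierarchy x^(-2/5) ≫ |ln x| as x → 0⁺.
The indeterminate product → 0, so the limit = -1.

Final answer: -1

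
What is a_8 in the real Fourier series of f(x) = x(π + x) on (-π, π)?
a_8 = (1/π) ∫_{-π}^{π} f(x)·cos(8x) dx.
Evaluate the integral (use parity and integration by parts as needed): a_8 = 1/16.

Final answer: 1/16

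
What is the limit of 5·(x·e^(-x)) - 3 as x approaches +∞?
Evaluate the dominant behaviour as x → +∞; each term tends to a finite value or vanishes.
Limit = -3.

Final answer: -3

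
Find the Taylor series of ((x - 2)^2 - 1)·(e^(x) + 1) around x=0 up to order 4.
-x^4/24 - x^3/2 - x^2/2 - 5·x + 6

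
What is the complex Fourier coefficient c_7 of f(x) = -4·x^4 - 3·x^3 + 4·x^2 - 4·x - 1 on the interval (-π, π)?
Compute the real Fourier coefficients first: a_7 = -976/2401 + 32·π^2/49, b_7 = -6·π^2/7 - 356/343.
Then c_7 = (a_7 − i·b_7)/2 = -488/2401 + 16·π^2/49 + 178·i/343 + 3·i·π^2/7.

Final answer: -488/2401 + 16·π^2/49 + 178·i/343 + 3·i·π^2/7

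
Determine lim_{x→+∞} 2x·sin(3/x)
As x → +∞: let u = 3/x → 0⁺; then 2·x·sin(3/x) = 2·3·sin(u)/u → 2·3·1 = 6.
Limit = 6.

Final answer: 6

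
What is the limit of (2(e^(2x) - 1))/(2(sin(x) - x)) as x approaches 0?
Both numerator and denominator → 0 as x → 0; this is a 0/0 indeterminate form.
Expand each to leading order near x = 0: numerator ~ 4·x, denominator ~ -x^3/3.
The limit of the ratio is -∞.

Final answer: -∞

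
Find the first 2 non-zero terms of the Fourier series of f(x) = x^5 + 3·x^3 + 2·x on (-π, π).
(-34·π^2 + 2·π^4 + 208)·sin(x) + (-π^4 - 5 + 2·π^2)·sin(2·x)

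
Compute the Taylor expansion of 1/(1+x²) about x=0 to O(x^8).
-x^6 + x^4 - x^2 + 1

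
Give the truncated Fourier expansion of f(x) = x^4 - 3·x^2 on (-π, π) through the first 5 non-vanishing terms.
(60 - 8·π^2)·cos(x) + (-6 + 2·π^2)·cos(2·x) + (52/27 - 8·π^2/9)·cos(3·x) + (-15/16 + π^2/2)·cos(4·x) - π^2 + π^4/5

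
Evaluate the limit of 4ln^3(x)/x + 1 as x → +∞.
The quotient is an ∞/∞ indeterminate form as x → +∞.
The polynomial denominator x dominates the logarithmic numerator (any positive power of x ≫ ln^3(x) as x → ∞), so the quotient → 0.
Adding the constant: 0 + 1 = 1. Limit = 1.

Final answer: 1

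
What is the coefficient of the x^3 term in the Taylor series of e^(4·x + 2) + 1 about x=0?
Expand to order 3: e^(4·x + 2) + 1 = 32·x^3·e^(2)/3 + 8·x^2·e^(2) + 4·x·e^(2) + 1 + e^(2) + O(x^4).
The coefficient of x^3 is 32·e^(2)/3.

Final answer: 32·e^(2)/3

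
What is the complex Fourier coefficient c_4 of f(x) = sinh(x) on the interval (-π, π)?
Compute the real Fourier coefficients first: a_4 = 0, b_4 = -8·sinh(π)/(17·π).
Then c_4 = (a_4 − i·b_4)/2 = 4·i·sinh(π)/(17·π).

Final answer: 4·i·sinh(π)/(17·π)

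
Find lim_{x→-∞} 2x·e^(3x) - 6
The product is a 0·∞ indeterminate form at x → -∞.
Rewrite the product as 2x / e^(-3x) (an ∞/∞ form) and apply L'Hôpital, or use the standard hierarchy e^(3|x|) ≫ |x| as x → -∞.
The indeterminate product → 0, so the limit = -6.

Final answer: -6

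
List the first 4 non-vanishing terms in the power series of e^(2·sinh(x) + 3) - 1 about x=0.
5·x^3·e^(3)/3 + 2·x^2·e^(3) + 2·x·e^(3) - 1 + e^(3)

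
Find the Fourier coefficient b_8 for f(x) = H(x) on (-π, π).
b_8 = (1/π) ∫_{-π}^{π} f(x)·sin(8x) dx.
Evaluate the integral (use parity and integration by parts as needed): b_8 = 0.

Final answer: 0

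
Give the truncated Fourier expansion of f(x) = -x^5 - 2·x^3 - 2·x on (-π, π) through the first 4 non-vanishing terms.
(-220 - 2·π^4 + 36·π^2)·sin(x) + (-3·π^2 + 13/2 + π^4)·sin(2·x) + (-2·π^4/3 - 116/81 + 4·π^2/27)·sin(3·x) + (55/64 + 3·π^2/8 + π^4/2)·sin(4·x)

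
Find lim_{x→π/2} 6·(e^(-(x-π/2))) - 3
Direct substitution at x = π/2 gives 3.

Final answer: 3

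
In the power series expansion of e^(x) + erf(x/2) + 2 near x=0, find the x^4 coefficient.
Expand to order 4: e^(x) + erf(x/2) + 2 = x^4/24 + x^3·(1/6 - 1/(12·√(π))) + x^2/2 + x·(1/√(π) + 1) + 3 + O(x^5).
The coefficient of x^4 is 1/24.

Final answer: 1/24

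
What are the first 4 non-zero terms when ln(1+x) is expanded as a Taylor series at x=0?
-x^4/4 + x^3/3 - x^2/2 + x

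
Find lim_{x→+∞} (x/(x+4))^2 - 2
As x → +∞: x/(x+4) = 1/(1 + 4/x) → 1, and the 2nd power of a limit-1 base also → 1; with the additive constant, 1 - 2 = -1.
Limit = -1.

Final answer: -1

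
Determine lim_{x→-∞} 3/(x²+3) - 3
Evaluate the dominant behaviour as x → -∞; each term tends to a finite value or vanishes.
Limit = -3.

Final answer: -3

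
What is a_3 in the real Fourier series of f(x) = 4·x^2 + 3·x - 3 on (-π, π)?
a_3 = (1/π) ∫_{-π}^{π} f(x)·cos(3x) dx.
Evaluate the integral (use parity and integration by parts as needed): a_3 = -16/9.

Final answer: -16/9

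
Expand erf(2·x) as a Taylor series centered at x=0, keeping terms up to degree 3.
-16·x^3/(3·√(π)) + 4·x/√(π)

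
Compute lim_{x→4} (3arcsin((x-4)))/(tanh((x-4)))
Both numerator and denominator → 0 as x → 4; this is a 0/0 indeterminate form.
Expand each to leading order near x = 4: numerator ~ 3·(x - 4), denominator ~ (x - 4).
The limit of the ratio is 3.

Final answer: 3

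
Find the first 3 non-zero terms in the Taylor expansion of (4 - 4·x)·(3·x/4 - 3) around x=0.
-3·x^2 + 15·x - 12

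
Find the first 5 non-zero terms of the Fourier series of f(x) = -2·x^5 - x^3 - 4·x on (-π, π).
(-476 - 4·π^4 + 78·π^2)·sin(x) + (-9·π^2 + 35/2 + 2·π^4)·sin(2·x) + (-4·π^4/3 - 340/81 + 62·π^2/27)·sin(3·x) + (-3·π^2/4 + 73/32 + π^4)·sin(4·x) + (-4·π^4/5 - 1036/625 + 6·π^2/25)·sin(5·x)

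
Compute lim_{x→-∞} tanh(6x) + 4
Evaluate the dominant behaviour as x → -∞; each term tends to a finite value or vanishes.
Limit = 3.

Final answer: 3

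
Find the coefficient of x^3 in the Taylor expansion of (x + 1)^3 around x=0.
Expand to order 3: (x + 1)^3 = x^3 + 3·x^2 + 3·x + 1 + O(x^4).
The coefficient of x^3 is 1.

Final answer: 1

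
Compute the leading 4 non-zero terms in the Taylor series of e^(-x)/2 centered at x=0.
-x^3/12 + x^2/4 - x/2 + 1/2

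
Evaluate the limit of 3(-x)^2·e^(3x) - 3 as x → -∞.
The product is a 0·∞ indeterminate form at x → -∞.
Rewrite the product as 3(-x)^2 / e^(-3x) (an ∞/∞ form) and apply L'Hôpital, or use the standard hierarchy e^(3|x|) ≫ |(-x)^2| as x → -∞.
The indeterminate product → 0, so the limit = -3.

Final answer: -3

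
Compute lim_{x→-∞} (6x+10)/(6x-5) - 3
Evaluate the dominant behaviour as x → -∞; each term tends to a finite value or vanishes.
Limit = -2.

Final answer: -2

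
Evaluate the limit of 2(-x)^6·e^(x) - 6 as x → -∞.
The product is a 0·∞ indeterminate form at x → -∞.
Rewrite the product as 2(-x)^6 / e^(-x) (an ∞/∞ form) and apply L'Hôpital, or use the standard hierarchy e^(|x|) ≫ |(-x)^6| as x → -∞.
The indeterminate product → 0, so the limit = -6.

Final answer: -6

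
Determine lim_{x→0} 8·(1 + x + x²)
Direct substitution at x = 0 gives 8.

Final answer: 8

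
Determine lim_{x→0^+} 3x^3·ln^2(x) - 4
The product is a 0·∞ indeterminate form at x → 0⁺.
Rewrite the product as 3·ln^2(x) / x^(-3) and apply L'Hôpital, or use the standard hierarchy x^(-3) ≫ |ln x|^2 as x → 0⁺.
The indeterminate product → 0, so the limit = -4.

Final answer: -4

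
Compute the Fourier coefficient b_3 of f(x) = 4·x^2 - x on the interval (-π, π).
b_3 = (1/π) ∫_{-π}^{π} f(x)·sin(3x) dx.
Evaluate the integral (use parity and integration by parts as needed): b_3 = -2/3.

Final answer: -2/3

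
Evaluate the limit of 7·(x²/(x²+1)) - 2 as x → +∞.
Evaluate the dominant behaviour as x → +∞; each term tends to a finite value or vanishes.
Limit = 5.

Final answer: 5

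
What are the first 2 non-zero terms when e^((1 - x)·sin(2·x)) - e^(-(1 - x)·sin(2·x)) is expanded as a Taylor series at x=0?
-4·x^2 + 4·x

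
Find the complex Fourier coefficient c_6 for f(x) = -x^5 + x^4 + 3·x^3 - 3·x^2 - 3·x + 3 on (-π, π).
Compute the real Fourier coefficients first: a_6 = -10/27 + 2·π^2/9, b_6 = -32·π^2/27 + 97/81 + π^4/3.
Then c_6 = (a_6 − i·b_6)/2 = -5/27 + π^2/9 - i·π^4/6 - 97·i/162 + 16·i·π^2/27.

Final answer: -5/27 + π^2/9 - i·π^4/6 - 97·i/162 + 16·i·π^2/27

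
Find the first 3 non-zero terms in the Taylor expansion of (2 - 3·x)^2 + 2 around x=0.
9·x^2 - 12·x + 6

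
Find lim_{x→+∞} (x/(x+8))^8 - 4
As x → +∞: x/(x+8) = 1/(1 + 8/x) → 1, and the 8th power of a limit-1 base also → 1; with the additive constant, 1 - 4 = -3.
Limit = -3.

Final answer: -3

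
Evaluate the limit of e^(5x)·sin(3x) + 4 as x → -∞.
Evaluate the dominant behaviour as x → -∞; each term tends to a finite value or vanishes.
Limit = 4.

Final answer: 4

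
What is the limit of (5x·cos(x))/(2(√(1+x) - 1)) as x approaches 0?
Both numerator and denominator → 0 as x → 0; this is a 0/0 indeterminate form.
Expand each to leading order near x = 0: numerator ~ 5·x, denominator ~ x.
The limit of the ratio is 5.

Final answer: 5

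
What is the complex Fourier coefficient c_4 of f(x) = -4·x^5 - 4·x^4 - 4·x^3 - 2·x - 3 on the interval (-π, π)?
Compute the real Fourier coefficients first: a_4 = 3/4 - 2·π^2, b_4 = -π^2/2 + 19/16 + 2·π^4.
Then c_4 = (a_4 − i·b_4)/2 = -π^2 + 3/8 - i·π^4 - 19·i/32 + i·π^2/4.

Final answer: -π^2 + 3/8 - i·π^4 - 19·i/32 + i·π^2/4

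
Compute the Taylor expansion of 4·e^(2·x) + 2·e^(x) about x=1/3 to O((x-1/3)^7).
2·e^(1/3) + 4·e^(2/3) + (2·e^(1/3) + 8·e^(2/3))·(x - 1/3) + (e^(1/3) + 8·e^(2/3))·(x - 1/3)^2 + (e^(1/3)/3 + 16·e^(2/3)/3)·(x - 1/3)^3 + (e^(1/3)/12 + 8·e^(2/3)/3)·(x - 1/3)^4 + (e^(1/3)/60 + 16·e^(2/3)/15)·(x - 1/3)^5 + (e^(1/3)/360 + 16·e^(2/3)/45)·(x - 1/3)^6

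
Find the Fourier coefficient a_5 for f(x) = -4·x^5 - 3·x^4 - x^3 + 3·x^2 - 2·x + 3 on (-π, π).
a_5 = (1/π) ∫_{-π}^{π} f(x)·cos(5x) dx.
Evaluate the integral (use parity and integration by parts as needed): a_5 = -444/625 + 24·π^2/25.

Final answer: -444/625 + 24·π^2/25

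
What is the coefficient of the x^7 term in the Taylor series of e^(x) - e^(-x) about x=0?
Expand to order 7: e^(x) - e^(-x) = x^7/2520 + x^5/60 + x^3/3 + 2·x + O(x^8).
The coefficient of x^7 is 1/2520.

Final answer: 1/2520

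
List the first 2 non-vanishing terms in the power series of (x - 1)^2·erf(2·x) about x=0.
-8·x^2/√(π) + 4·x/√(π)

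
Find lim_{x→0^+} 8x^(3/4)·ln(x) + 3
The product is a 0·∞ indeterminate form at x → 0⁺.
Rewrite the product as 8·ln(x) / x^(-3/4) and apply L'Hôpital, or use the standard hierarchy x^(-3/4) ≫ |ln x| as x → 0⁺.
The indeterminate product → 0, so the limit = 3.

Final answer: 3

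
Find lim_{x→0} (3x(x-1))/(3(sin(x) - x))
Both numerator and denominator → 0 as x → 0; this is a 0/0 indeterminate form.
Expand each to leading order near x = 0: numerator ~ -3·x, denominator ~ -x^3/2.
The limit of the ratio is ∞.

Final answer: ∞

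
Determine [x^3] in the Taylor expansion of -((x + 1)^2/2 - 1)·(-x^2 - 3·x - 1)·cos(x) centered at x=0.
Expand to order 3: -((x + 1)^2/2 - 1)·(-x^2 - 3·x - 1)·cos(x) = 11·x^3/4 + 13·x^2/4 - x/2 - 1/2 + O(x^4).
The coefficient of x^3 is 11/4.

Final answer: 11/4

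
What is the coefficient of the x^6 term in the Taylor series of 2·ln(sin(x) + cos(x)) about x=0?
Expand to order 6: 2·ln(sin(x) + cos(x)) = -64·x^6/45 + 4·x^5/3 - 4·x^4/3 + 4·x^3/3 - 2·x^2 + 2·x + O(x^7).
The coefficient of x^6 is -64/45.

Final answer: -64/45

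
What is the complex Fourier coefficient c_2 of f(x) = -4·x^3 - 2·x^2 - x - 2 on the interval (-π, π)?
Compute the real Fourier coefficients first: a_2 = -2, b_2 = -5 + 4·π^2.
Then c_2 = (a_2 − i·b_2)/2 = -1 - 2·i·π^2 + 5·i/2.

Final answer: -1 - 2·i·π^2 + 5·i/2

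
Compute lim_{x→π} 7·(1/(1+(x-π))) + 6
Direct substitution at x = π gives 13.

Final answer: 13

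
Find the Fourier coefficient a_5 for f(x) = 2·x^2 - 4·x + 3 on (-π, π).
a_5 = (1/π) ∫_{-π}^{π} f(x)·cos(5x) dx.
Evaluate the integral (use parity and integration by parts as needed): a_5 = -8/25.

Final answer: -8/25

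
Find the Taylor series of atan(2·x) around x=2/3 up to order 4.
atan(4/3) + 18·(x - 2/3)/25 - 432·(x - 2/3)^2/625 + 8424·(x - 2/3)^3/15625 - 108864·(x - 2/3)^4/390625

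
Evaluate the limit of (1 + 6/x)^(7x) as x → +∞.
As x → +∞: write (1 + 6/x)^(7x) = ((1 + 6/x)^x)^7 → (e^6)^7 = e^42.
Limit = e^(42).

Final answer: e^(42)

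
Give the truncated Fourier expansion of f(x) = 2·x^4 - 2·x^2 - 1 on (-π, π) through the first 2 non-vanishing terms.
(104 - 16·π^2)·cos(x) - 2·π^2/3 - 1 + 2·π^4/5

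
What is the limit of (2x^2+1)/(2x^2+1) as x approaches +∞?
This is an ∞/∞ indeterminate form as x → +∞.
Divide numerator and denominator by x^2 and let the lower-order terms vanish; the leading terms give 2/2 = 1.
Limit = 1.

Final answer: 1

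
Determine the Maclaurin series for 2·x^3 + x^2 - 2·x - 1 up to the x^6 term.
2·x^3 + x^2 - 2·x - 1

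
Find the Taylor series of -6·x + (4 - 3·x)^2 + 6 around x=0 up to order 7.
9·x^2 - 30·x + 22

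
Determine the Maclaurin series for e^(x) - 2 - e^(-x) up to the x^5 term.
x^5/60 + x^3/3 + 2·x - 2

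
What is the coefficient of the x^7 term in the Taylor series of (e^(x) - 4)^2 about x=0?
Expand to order 7: (e^(x) - 4)^2 = x^7/42 + 7·x^6/90 + x^5/5 + x^4/3 - 2·x^2 - 6·x + 9 + O(x^8).
The coefficient of x^7 is 1/42.

Final answer: 1/42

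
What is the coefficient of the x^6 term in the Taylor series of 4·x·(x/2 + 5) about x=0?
Expand to order 6: 4·x·(x/2 + 5) = 2·x^2 + 20·x + O(x^7).
The coefficient of x^6 is 0.

Final answer: 0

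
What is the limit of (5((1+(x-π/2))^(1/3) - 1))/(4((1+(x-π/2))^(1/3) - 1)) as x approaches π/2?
Both numerator and denominator → 0 as x → π/2; this is a 0/0 indeterminate form.
Expand each to leading order near x = π/2: numerator ~ 5·(x - π/2)/3, denominator ~ 4·(x - π/2)/3.
The limit of the ratio is 5/4.

Final answer: 5/4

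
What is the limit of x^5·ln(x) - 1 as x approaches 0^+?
The product is a 0·∞ indeterminate form at x → 0⁺.
Rewrite the product as ln(x) / x^(-5) and apply L'Hôpital, or use the standard hierarchy x^(-5) ≫ |ln x| as x → 0⁺.
The indeterminate product → 0, so the limit = -1.

Final answer: -1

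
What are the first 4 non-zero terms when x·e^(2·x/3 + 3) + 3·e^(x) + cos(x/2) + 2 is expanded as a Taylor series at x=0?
x^3·(1/2 + 2·e^(3)/9) + x^2·(11/8 + 2·e^(3)/3) + x·(3 + e^(3)) + 6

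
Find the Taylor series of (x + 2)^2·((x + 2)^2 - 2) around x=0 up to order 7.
x^4 + 8·x^3 + 22·x^2 + 24·x + 8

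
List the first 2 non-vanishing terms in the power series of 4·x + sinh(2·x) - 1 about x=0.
6·x - 1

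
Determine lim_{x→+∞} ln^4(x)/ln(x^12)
This is an ∞/∞ indeterminate form as x → +∞.
Write ln(x^12) = 12·ln(x), reducing the quotient to ln^3(x)/12 → ∞.
Limit = ∞.

Final answer: ∞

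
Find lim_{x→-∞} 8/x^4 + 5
Evaluate the dominant behaviour as x → -∞; each term tends to a finite value or vanishes.
Limit = 5.

Final answer: 5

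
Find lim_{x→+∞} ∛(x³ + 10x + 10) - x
This is an ∞ − ∞ indeterminate form.
Multiply by (A² + AB + B²)/(A² + AB + B²) where A = ∛(x³+10x + 10), B = x to use A³ − B³ = (A−B)(A²+AB+B²); the x³ terms cancel, leaving (10x + 10)/(A²+AB+B²) with denominator ~ 3x², so the limit is 0.
Limit = 0.

Final answer: 0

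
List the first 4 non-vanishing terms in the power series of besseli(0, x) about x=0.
x^6/2304 + x^4/64 + x^2/4 + 1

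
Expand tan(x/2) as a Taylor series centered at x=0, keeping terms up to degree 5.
x^5/240 + x^3/24 + x/2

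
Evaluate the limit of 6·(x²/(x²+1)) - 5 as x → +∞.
Evaluate the dominant behaviour as x → +∞; each term tends to a finite value or vanishes.
Limit = 1.

Final answer: 1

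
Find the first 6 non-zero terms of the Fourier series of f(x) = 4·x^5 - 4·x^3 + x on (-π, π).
(-168·π^2 + 8·π^4 + 1010)·sin(x) + (-4·π^4 - 37 + 24·π^2)·sin(2·x) + (-232·π^2/27 + 518/81 + 8·π^4/3)·sin(3·x) + (-2·π^4 - 35/16 + 9·π^2/2)·sin(4·x) + (-72·π^2/25 + 682/625 + 8·π^4/5)·sin(5·x) + (-4·π^4/3 - 55/81 + 56·π^2/27)·sin(6·x)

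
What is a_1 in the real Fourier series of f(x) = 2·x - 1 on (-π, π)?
a_1 = (1/π) ∫_{-π}^{π} f(x)·cos(1x) dx.
Evaluate the integral (use parity and integration by parts as needed): a_1 = 0.

Final answer: 0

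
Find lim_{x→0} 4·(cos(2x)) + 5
Direct substitution at x = 0 gives 9.

Final answer: 9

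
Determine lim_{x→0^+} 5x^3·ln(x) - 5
The product is a 0·∞ indeterminate form at x → 0⁺.
Rewrite the product as 5·ln(x) / x^(-3) and apply L'Hôpital, or use the standard hierarchy x^(-3) ≫ |ln x| as x → 0⁺.
The indeterminate product → 0, so the limit = -5.

Final answer: -5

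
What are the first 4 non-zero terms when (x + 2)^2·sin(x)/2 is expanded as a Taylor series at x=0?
-x^4/3 + x^3/6 + 2·x^2 + 2·x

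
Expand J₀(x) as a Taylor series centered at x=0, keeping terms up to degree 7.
-x^6/2304 + x^4/64 - x^2/4 + 1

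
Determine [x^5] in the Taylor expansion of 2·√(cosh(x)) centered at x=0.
Expand to order 5: 2·√(cosh(x)) = -x^4/48 + x^2/2 + 2 + O(x^6).
The coefficient of x^5 is 0.

Final answer: 0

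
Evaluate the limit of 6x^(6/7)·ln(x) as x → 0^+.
This is a 0·∞ indeterminate form at x → 0⁺.
Rewrite the product as 6·ln(x) / x^(-6/7) and apply L'Hôpital, or use the standard hierarchy x^(-6/7) ≫ |ln x| as x → 0⁺.
The indeterminate product → 0, so the limit = 0.

Final answer: 0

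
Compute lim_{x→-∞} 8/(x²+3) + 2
Evaluate the dominant behaviour as x → -∞; each term tends to a finite value or vanishes.
Limit = 2.

Final answer: 2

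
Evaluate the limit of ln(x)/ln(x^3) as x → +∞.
This is an ∞/∞ indeterminate form as x → +∞.
Write ln(x^3) = 3·ln(x), reducing the quotient to 1/3.
Limit = 1/3.

Final answer: 1/3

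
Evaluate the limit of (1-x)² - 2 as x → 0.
Direct substitution at x = 0 gives -1.

Final answer: -1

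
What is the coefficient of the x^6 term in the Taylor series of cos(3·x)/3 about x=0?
Expand to order 6: cos(3·x)/3 = -27·x^6/80 + 9·x^4/8 - 3·x^2/2 + 1/3 + O(x^7).
The coefficient of x^6 is -27/80.

Final answer: -27/80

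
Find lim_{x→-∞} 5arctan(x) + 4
Evaluate the dominant behaviour as x → -∞; each term tends to a finite value or vanishes.
Limit = 4 - 5·π/2.

Final answer: 4 - 5·π/2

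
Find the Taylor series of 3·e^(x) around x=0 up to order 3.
x^3/2 + 3·x^2/2 + 3·x + 3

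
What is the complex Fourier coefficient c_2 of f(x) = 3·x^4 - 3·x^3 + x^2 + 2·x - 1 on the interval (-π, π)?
Compute the real Fourier coefficients first: a_2 = -8 + 6·π^2, b_2 = -13/2 + 3·π^2.
Then c_2 = (a_2 − i·b_2)/2 = -4 + 3·π^2 - 3·i·π^2/2 + 13·i/4.

Final answer: -4 + 3·π^2 - 3·i·π^2/2 + 13·i/4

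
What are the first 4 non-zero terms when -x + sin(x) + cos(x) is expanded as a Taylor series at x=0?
x^4/24 - x^3/6 - x^2/2 + 1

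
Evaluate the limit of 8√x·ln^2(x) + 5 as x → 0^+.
The product is a 0·∞ indeterminate form at x → 0⁺.
Rewrite the product as 8·ln^2(x) / x^(-1/2) and apply L'Hôpital, or use the standard hierarchy x^(-1/2) ≫ |ln x|^2 as x → 0⁺.
The indeterminate product → 0, so the limit = 5.

Final answer: 5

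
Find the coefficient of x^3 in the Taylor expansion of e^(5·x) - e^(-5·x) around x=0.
Expand to order 3: e^(5·x) - e^(-5·x) = 125·x^3/3 + 10·x + O(x^4).
The coefficient of x^3 is 125/3.

Final answer: 125/3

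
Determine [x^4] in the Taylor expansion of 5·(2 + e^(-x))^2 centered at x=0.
Expand to order 4: 5·(2 + e^(-x))^2 = 25·x^4/6 - 10·x^3 + 20·x^2 - 30·x + 45 + O(x^5).
The coefficient of x^4 is 25/6.

Final answer: 25/6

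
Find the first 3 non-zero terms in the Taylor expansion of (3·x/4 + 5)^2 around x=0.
9·x^2/16 + 15·x/2 + 25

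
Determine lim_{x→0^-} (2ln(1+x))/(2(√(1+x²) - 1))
Both numerator and denominator → 0 as x → 0^-; this is a 0/0 indeterminate form.
Expand each to leading order near x = 0: numerator ~ 2·x, denominator ~ x^2.
The limit of the ratio is -∞.

Final answer: -∞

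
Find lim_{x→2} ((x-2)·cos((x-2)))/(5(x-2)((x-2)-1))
Both numerator and denominator → 0 as x → 2; this is a 0/0 indeterminate form.
Expand each to leading order near x = 2: numerator ~ (x - 2), denominator ~ -5·(x - 2).
The limit of the ratio is -1/5.

Final answer: -1/5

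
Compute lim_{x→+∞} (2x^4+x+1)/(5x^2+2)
This is an ∞/∞ indeterminate form as x → +∞.
Divide numerator and denominator by x^4 and let the lower-order terms vanish; the numerator's degree 4 exceeds the denominator's degree 2, so the quotient diverges.
Limit = ∞.

Final answer: ∞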